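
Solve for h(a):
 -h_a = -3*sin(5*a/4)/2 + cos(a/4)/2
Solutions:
 h(a) = C1 - 2*sin(a/4) - 6*cos(5*a/4)/5


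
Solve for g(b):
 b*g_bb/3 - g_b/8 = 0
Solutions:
 g(b) = C1 + C2*b^(11/8)


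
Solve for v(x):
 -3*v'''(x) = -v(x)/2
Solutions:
 v(x) = C3*exp(6^(2/3)*x/6) + (C1*sin(2^(2/3)*3^(1/6)*x/4) + C2*cos(2^(2/3)*3^(1/6)*x/4))*exp(-6^(2/3)*x/12)


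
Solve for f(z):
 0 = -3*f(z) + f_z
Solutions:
 f(z) = C1*exp(3*z)


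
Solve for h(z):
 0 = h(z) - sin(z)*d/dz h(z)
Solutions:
 h(z) = C1*sqrt(cos(z) - 1)/sqrt(cos(z) + 1)


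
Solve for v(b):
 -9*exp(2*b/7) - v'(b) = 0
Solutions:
 v(b) = C1 - 63*exp(2*b/7)/2


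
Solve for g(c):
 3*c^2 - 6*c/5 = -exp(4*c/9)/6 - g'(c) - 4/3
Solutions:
 g(c) = C1 - c^3 + 3*c^2/5 - 4*c/3 - 3*exp(4*c/9)/8


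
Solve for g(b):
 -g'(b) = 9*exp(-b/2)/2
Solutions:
 g(b) = C1 + 9*exp(-b/2)


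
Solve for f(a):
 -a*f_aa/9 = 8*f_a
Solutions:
 f(a) = C1 + C2/a^71


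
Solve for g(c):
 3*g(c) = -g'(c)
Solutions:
 g(c) = C1*exp(-3*c)


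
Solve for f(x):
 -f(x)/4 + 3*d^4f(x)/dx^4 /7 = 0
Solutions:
 f(x) = C1*exp(-sqrt(2)*3^(3/4)*7^(1/4)*x/6) + C2*exp(sqrt(2)*3^(3/4)*7^(1/4)*x/6) + C3*sin(sqrt(2)*3^(3/4)*7^(1/4)*x/6) + C4*cos(sqrt(2)*3^(3/4)*7^(1/4)*x/6)


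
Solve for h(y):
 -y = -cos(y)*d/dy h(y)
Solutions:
 h(y) = C1 + Integral(y/cos(y), y)


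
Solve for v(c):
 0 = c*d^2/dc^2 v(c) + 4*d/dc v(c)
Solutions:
 v(c) = C1 + C2/c^3


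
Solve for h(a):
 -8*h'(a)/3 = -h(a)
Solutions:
 h(a) = C1*exp(3*a/8)


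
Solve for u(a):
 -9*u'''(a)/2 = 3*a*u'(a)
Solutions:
 u(a) = C1 + Integral(C2*airyai(-2^(1/3)*3^(2/3)*a/3) + C3*airybi(-2^(1/3)*3^(2/3)*a/3), a)


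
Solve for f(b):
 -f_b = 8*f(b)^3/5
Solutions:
 f(b) = -sqrt(10)*sqrt(-1/(C1 - 8*b))/2
 f(b) = sqrt(10)*sqrt(-1/(C1 - 8*b))/2


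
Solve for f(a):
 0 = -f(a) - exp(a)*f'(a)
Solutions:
 f(a) = C1*exp(exp(-a))


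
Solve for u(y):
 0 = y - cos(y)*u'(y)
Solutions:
 u(y) = C1 + Integral(y/cos(y), y)


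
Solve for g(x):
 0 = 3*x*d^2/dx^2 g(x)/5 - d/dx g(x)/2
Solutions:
 g(x) = C1 + C2*x^(11/6)


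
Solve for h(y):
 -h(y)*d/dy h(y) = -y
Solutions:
 h(y) = -sqrt(C1 + y^2)
 h(y) = sqrt(C1 + y^2)


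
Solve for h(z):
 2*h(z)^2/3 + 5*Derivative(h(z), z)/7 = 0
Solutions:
 h(z) = 15/(C1 + 14*z)


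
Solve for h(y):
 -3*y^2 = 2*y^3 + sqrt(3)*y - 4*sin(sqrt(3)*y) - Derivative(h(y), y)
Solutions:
 h(y) = C1 + y^4/2 + y^3 + sqrt(3)*y^2/2 + 4*sqrt(3)*cos(sqrt(3)*y)/3


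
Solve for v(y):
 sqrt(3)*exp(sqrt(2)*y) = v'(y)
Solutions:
 v(y) = C1 + sqrt(6)*exp(sqrt(2)*y)/2


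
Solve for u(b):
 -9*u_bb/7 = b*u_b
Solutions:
 u(b) = C1 + C2*erf(sqrt(14)*b/6)


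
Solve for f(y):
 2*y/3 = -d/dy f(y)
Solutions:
 f(y) = C1 - y^2/3


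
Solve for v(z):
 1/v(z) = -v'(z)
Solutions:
 v(z) = -sqrt(C1 - 2*z)
 v(z) = sqrt(C1 - 2*z)


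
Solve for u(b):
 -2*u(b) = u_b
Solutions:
 u(b) = C1*exp(-2*b)


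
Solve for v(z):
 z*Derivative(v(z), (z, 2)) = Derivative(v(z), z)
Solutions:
 v(z) = C1 + C2*z^2


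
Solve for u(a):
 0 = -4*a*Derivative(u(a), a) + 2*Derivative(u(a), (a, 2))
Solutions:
 u(a) = C1 + C2*erfi(a)


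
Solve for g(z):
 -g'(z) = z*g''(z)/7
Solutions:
 g(z) = C1 + C2/z^6


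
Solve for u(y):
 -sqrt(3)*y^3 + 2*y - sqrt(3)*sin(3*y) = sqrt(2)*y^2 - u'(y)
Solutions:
 u(y) = C1 + sqrt(3)*y^4/4 + sqrt(2)*y^3/3 - y^2 - sqrt(3)*cos(3*y)/3


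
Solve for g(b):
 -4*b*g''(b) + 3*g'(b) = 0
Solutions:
 g(b) = C1 + C2*b^(7/4)


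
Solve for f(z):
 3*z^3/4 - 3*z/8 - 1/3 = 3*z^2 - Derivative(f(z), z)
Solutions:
 f(z) = C1 - 3*z^4/16 + z^3 + 3*z^2/16 + z/3


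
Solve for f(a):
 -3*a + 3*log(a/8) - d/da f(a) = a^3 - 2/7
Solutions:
 f(a) = C1 - a^4/4 - 3*a^2/2 + 3*a*log(a) - 9*a*log(2) - 19*a/7


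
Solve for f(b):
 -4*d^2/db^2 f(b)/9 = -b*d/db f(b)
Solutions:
 f(b) = C1 + C2*erfi(3*sqrt(2)*b/4)


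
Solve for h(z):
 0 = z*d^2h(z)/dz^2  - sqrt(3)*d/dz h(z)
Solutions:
 h(z) = C1 + C2*z^(1 + sqrt(3))


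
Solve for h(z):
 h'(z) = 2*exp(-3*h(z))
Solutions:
 h(z) = log(C1 + 6*z)/3
 h(z) = log((-3^(1/3) - 3^(5/6)*I)*(C1 + 2*z)^(1/3)/2)
 h(z) = log((-3^(1/3) + 3^(5/6)*I)*(C1 + 2*z)^(1/3)/2)


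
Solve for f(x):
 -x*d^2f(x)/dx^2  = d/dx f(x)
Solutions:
 f(x) = C1 + C2*log(x)


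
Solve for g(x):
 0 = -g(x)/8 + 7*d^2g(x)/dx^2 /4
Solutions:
 g(x) = C1*exp(-sqrt(14)*x/14) + C2*exp(sqrt(14)*x/14)


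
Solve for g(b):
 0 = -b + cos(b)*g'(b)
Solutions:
 g(b) = C1 + Integral(b/cos(b), b)


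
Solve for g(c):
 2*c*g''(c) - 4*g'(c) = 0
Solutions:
 g(c) = C1 + C2*c^3


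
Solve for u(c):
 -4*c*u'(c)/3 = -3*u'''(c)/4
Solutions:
 u(c) = C1 + Integral(C2*airyai(2*6^(1/3)*c/3) + C3*airybi(2*6^(1/3)*c/3), c)


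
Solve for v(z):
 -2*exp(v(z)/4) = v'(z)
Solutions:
 v(z) = 4*log(1/(C1 + 2*z)) + 8*log(2)


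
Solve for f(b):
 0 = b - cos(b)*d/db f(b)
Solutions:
 f(b) = C1 + Integral(b/cos(b), b)


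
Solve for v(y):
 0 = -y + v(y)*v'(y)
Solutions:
 v(y) = -sqrt(C1 + y^2)
 v(y) = sqrt(C1 + y^2)


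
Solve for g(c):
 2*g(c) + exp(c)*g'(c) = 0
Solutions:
 g(c) = C1*exp(2*exp(-c))


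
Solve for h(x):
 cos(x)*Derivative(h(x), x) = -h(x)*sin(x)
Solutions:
 h(x) = C1*cos(x)


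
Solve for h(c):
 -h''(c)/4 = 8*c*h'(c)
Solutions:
 h(c) = C1 + C2*erf(4*c)


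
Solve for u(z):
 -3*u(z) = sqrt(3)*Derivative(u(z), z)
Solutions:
 u(z) = C1*exp(-sqrt(3)*z)


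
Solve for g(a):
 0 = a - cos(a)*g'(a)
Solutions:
 g(a) = C1 + Integral(a/cos(a), a)


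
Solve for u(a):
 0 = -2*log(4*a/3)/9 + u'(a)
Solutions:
 u(a) = C1 + 2*a*log(a)/9 - 2*a*log(3)/9 - 2*a/9 + 4*a*log(2)/9


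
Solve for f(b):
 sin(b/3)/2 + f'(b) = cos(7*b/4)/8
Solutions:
 f(b) = C1 + sin(7*b/4)/14 + 3*cos(b/3)/2


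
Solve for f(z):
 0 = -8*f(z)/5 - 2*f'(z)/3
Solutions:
 f(z) = C1*exp(-12*z/5)


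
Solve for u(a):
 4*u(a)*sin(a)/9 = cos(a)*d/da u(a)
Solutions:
 u(a) = C1/cos(a)^(4/9)


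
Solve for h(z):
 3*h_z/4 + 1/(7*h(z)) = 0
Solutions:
 h(z) = -sqrt(C1 - 168*z)/21
 h(z) = sqrt(C1 - 168*z)/21


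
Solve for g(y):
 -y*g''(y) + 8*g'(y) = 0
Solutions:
 g(y) = C1 + C2*y^9


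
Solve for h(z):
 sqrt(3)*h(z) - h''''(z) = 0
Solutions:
 h(z) = C1*exp(-3^(1/8)*z) + C2*exp(3^(1/8)*z) + C3*sin(3^(1/8)*z) + C4*cos(3^(1/8)*z)


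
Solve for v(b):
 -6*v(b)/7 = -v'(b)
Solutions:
 v(b) = C1*exp(6*b/7)


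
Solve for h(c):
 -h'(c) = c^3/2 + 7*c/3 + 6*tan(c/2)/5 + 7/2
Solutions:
 h(c) = C1 - c^4/8 - 7*c^2/6 - 7*c/2 + 12*log(cos(c/2))/5


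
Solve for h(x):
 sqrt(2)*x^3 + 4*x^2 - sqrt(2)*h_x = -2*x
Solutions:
 h(x) = C1 + x^4/4 + 2*sqrt(2)*x^3/3 + sqrt(2)*x^2/2


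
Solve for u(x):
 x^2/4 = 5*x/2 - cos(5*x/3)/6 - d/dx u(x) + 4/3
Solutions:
 u(x) = C1 - x^3/12 + 5*x^2/4 + 4*x/3 - sin(5*x/3)/10


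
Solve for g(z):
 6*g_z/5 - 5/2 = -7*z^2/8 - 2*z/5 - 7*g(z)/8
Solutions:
 g(z) = C1*exp(-35*z/48) - z^2 + 16*z/7 - 68/245


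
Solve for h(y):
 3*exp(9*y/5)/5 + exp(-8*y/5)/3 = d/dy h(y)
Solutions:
 h(y) = C1 + exp(9*y/5)/3 - 5*exp(-8*y/5)/24


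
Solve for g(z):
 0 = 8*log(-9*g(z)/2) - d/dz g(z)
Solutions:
 -Integral(1/(log(-_y) - log(2) + 2*log(3)), (_y, g(z)))/8 = C1 - z


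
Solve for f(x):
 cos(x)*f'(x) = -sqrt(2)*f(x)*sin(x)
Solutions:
 f(x) = C1*cos(x)^(sqrt(2))


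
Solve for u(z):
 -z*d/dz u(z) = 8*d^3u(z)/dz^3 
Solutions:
 u(z) = C1 + Integral(C2*airyai(-z/2) + C3*airybi(-z/2), z)


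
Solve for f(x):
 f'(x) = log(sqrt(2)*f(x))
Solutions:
 -2*Integral(1/(2*log(_y) + log(2)), (_y, f(x))) = C1 - x


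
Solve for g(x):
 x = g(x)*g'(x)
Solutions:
 g(x) = -sqrt(C1 + x^2)
 g(x) = sqrt(C1 + x^2)


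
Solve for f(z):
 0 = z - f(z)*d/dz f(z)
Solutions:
 f(z) = -sqrt(C1 + z^2)
 f(z) = sqrt(C1 + z^2)


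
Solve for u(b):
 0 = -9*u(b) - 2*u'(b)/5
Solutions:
 u(b) = C1*exp(-45*b/2)


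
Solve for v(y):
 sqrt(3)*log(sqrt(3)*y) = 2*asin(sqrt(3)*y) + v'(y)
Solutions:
 v(y) = C1 + sqrt(3)*y*(log(y) - 1) - 2*y*asin(sqrt(3)*y) + sqrt(3)*y*log(3)/2 - 2*sqrt(3)*sqrt(1 - 3*y^2)/3


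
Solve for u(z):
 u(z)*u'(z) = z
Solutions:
 u(z) = -sqrt(C1 + z^2)
 u(z) = sqrt(C1 + z^2)


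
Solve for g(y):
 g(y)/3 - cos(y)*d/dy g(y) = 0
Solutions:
 g(y) = C1*(sin(y) + 1)^(1/6)/(sin(y) - 1)^(1/6)


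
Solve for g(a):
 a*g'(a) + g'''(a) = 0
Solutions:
 g(a) = C1 + Integral(C2*airyai(-a) + C3*airybi(-a), a)


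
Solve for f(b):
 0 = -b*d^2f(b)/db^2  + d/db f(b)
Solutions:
 f(b) = C1 + C2*b^2


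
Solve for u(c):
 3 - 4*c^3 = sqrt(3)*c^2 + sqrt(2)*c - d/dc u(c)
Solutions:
 u(c) = C1 + c^4 + sqrt(3)*c^3/3 + sqrt(2)*c^2/2 - 3*c


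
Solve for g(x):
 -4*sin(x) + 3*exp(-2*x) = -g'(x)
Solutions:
 g(x) = C1 - 4*cos(x) + 3*exp(-2*x)/2


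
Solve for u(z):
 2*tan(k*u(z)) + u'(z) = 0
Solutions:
 u(z) = Piecewise((-asin(exp(C1*k - 2*k*z))/k + pi/k, Ne(k, 0)), (nan, True))
 u(z) = Piecewise((asin(exp(C1*k - 2*k*z))/k, Ne(k, 0)), (nan, True))


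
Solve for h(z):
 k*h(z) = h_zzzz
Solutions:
 h(z) = C1*exp(-k^(1/4)*z) + C2*exp(k^(1/4)*z) + C3*exp(-I*k^(1/4)*z) + C4*exp(I*k^(1/4)*z)


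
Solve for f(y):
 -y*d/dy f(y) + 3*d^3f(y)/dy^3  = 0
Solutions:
 f(y) = C1 + Integral(C2*airyai(3^(2/3)*y/3) + C3*airybi(3^(2/3)*y/3), y)


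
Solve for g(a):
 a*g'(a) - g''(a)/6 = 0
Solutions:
 g(a) = C1 + C2*erfi(sqrt(3)*a)


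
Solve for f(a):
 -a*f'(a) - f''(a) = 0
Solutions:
 f(a) = C1 + C2*erf(sqrt(2)*a/2)


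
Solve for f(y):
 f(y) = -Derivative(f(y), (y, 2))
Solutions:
 f(y) = C1*sin(y) + C2*cos(y)


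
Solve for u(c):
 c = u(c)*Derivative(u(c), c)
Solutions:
 u(c) = -sqrt(C1 + c^2)
 u(c) = sqrt(C1 + c^2)


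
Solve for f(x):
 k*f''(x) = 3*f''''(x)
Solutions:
 f(x) = C1 + C2*x + C3*exp(-sqrt(3)*sqrt(k)*x/3) + C4*exp(sqrt(3)*sqrt(k)*x/3)


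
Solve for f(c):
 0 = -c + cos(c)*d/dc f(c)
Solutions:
 f(c) = C1 + Integral(c/cos(c), c)


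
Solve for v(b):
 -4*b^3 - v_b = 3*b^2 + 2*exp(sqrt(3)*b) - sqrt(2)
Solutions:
 v(b) = C1 - b^4 - b^3 + sqrt(2)*b - 2*sqrt(3)*exp(sqrt(3)*b)/3


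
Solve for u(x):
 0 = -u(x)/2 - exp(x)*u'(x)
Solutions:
 u(x) = C1*exp(exp(-x)/2)


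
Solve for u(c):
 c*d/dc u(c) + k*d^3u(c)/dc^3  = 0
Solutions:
 u(c) = C1 + Integral(C2*airyai(c*(-1/k)^(1/3)) + C3*airybi(c*(-1/k)^(1/3)), c)


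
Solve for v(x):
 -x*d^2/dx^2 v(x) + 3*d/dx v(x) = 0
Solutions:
 v(x) = C1 + C2*x^4


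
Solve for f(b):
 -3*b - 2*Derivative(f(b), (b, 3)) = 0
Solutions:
 f(b) = C1 + C2*b + C3*b^2 - b^4/16


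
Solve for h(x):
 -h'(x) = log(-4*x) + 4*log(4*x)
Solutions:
 h(x) = C1 - 5*x*log(x) + x*(-10*log(2) + 5 - I*pi)


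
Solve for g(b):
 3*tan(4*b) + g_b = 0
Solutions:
 g(b) = C1 + 3*log(cos(4*b))/4


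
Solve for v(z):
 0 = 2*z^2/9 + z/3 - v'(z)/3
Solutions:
 v(z) = C1 + 2*z^3/9 + z^2/2


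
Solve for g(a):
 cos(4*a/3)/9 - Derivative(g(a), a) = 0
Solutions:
 g(a) = C1 + sin(4*a/3)/12


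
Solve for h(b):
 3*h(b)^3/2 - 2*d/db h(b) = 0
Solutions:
 h(b) = -sqrt(2)*sqrt(-1/(C1 + 3*b))
 h(b) = sqrt(2)*sqrt(-1/(C1 + 3*b))


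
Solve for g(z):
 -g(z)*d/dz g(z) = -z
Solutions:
 g(z) = -sqrt(C1 + z^2)
 g(z) = sqrt(C1 + z^2)


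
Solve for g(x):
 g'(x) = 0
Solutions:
 g(x) = C1


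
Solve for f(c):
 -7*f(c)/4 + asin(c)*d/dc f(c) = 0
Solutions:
 f(c) = C1*exp(7*Integral(1/asin(c), c)/4)


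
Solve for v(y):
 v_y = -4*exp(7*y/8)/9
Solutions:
 v(y) = C1 - 32*exp(7*y/8)/63


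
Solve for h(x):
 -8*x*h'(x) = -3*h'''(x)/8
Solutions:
 h(x) = C1 + Integral(C2*airyai(4*3^(2/3)*x/3) + C3*airybi(4*3^(2/3)*x/3), x)


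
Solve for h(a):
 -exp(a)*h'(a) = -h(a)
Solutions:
 h(a) = C1*exp(-exp(-a))


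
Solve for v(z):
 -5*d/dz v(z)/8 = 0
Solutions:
 v(z) = C1


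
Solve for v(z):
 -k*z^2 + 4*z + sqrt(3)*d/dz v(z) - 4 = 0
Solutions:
 v(z) = C1 + sqrt(3)*k*z^3/9 - 2*sqrt(3)*z^2/3 + 4*sqrt(3)*z/3


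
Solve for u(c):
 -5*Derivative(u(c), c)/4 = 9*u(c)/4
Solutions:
 u(c) = C1*exp(-9*c/5)


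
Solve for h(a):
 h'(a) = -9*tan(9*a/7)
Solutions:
 h(a) = C1 + 7*log(cos(9*a/7))


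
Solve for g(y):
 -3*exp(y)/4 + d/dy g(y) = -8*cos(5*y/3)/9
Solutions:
 g(y) = C1 + 3*exp(y)/4 - 8*sin(5*y/3)/15


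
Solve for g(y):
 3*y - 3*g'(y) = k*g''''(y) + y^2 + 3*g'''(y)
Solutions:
 g(y) = C1 + C2*exp(-y*((sqrt(((3 + 2/k^2)^2 - 4/k^4)/k^2)/2 + 3/(2*k) + k^(-3))^(1/3) + 1/k + 1/(k^2*(sqrt(((3 + 2/k^2)^2 - 4/k^4)/k^2)/2 + 3/(2*k) + k^(-3))^(1/3)))) + C3*exp(y*((sqrt(((3 + 2/k^2)^2 - 4/k^4)/k^2)/2 + 3/(2*k) + k^(-3))^(1/3)/2 - sqrt(3)*I*(sqrt(((3 + 2/k^2)^2 - 4/k^4)/k^2)/2 + 3/(2*k) + k^(-3))^(1/3)/2 - 1/k - 2/(k^2*(-1 + sqrt(3)*I)*(sqrt(((3 + 2/k^2)^2 - 4/k^4)/k^2)/2 + 3/(2*k) + k^(-3))^(1/3)))) + C4*exp(y*((sqrt(((3 + 2/k^2)^2 - 4/k^4)/k^2)/2 + 3/(2*k) + k^(-3))^(1/3)/2 + sqrt(3)*I*(sqrt(((3 + 2/k^2)^2 - 4/k^4)/k^2)/2 + 3/(2*k) + k^(-3))^(1/3)/2 - 1/k + 2/(k^2*(1 + sqrt(3)*I)*(sqrt(((3 + 2/k^2)^2 - 4/k^4)/k^2)/2 + 3/(2*k) + k^(-3))^(1/3)))) - y^3/9 + y^2/2 + 2*y/3


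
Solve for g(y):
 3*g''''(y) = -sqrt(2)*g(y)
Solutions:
 g(y) = (C1*sin(2^(5/8)*3^(3/4)*y/6) + C2*cos(2^(5/8)*3^(3/4)*y/6))*exp(-2^(5/8)*3^(3/4)*y/6) + (C3*sin(2^(5/8)*3^(3/4)*y/6) + C4*cos(2^(5/8)*3^(3/4)*y/6))*exp(2^(5/8)*3^(3/4)*y/6)


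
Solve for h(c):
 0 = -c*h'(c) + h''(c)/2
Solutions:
 h(c) = C1 + C2*erfi(c)


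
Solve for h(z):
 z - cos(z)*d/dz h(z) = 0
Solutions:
 h(z) = C1 + Integral(z/cos(z), z)


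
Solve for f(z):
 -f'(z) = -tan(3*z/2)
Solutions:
 f(z) = C1 - 2*log(cos(3*z/2))/3


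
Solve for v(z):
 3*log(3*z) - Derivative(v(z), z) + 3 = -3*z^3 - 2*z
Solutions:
 v(z) = C1 + 3*z^4/4 + z^2 + 3*z*log(z) + z*log(27)


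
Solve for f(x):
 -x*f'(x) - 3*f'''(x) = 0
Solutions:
 f(x) = C1 + Integral(C2*airyai(-3^(2/3)*x/3) + C3*airybi(-3^(2/3)*x/3), x)


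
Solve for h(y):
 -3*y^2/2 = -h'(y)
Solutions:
 h(y) = C1 + y^3/2


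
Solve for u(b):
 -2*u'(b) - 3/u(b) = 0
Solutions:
 u(b) = -sqrt(C1 - 3*b)
 u(b) = sqrt(C1 - 3*b)


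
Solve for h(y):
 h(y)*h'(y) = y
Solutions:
 h(y) = -sqrt(C1 + y^2)
 h(y) = sqrt(C1 + y^2)


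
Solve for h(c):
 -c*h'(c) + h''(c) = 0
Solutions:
 h(c) = C1 + C2*erfi(sqrt(2)*c/2)


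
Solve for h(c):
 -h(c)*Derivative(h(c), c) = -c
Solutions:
 h(c) = -sqrt(C1 + c^2)
 h(c) = sqrt(C1 + c^2)


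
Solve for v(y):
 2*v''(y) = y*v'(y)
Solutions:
 v(y) = C1 + C2*erfi(y/2)


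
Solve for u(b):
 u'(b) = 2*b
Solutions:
 u(b) = C1 + b^2


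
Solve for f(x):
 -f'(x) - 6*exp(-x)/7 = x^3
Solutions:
 f(x) = C1 - x^4/4 + 6*exp(-x)/7


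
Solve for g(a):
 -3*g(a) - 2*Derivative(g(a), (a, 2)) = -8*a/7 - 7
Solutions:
 g(a) = C1*sin(sqrt(6)*a/2) + C2*cos(sqrt(6)*a/2) + 8*a/21 + 7/3


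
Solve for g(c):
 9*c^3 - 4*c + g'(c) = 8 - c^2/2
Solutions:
 g(c) = C1 - 9*c^4/4 - c^3/6 + 2*c^2 + 8*c


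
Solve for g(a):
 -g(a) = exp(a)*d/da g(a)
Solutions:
 g(a) = C1*exp(exp(-a))


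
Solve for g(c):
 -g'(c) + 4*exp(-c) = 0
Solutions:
 g(c) = C1 - 4*exp(-c)


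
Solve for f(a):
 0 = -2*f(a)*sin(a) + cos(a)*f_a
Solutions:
 f(a) = C1/cos(a)^2


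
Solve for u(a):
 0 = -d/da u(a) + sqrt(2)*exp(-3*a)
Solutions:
 u(a) = C1 - sqrt(2)*exp(-3*a)/3


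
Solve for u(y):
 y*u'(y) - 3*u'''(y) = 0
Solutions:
 u(y) = C1 + Integral(C2*airyai(3^(2/3)*y/3) + C3*airybi(3^(2/3)*y/3), y)


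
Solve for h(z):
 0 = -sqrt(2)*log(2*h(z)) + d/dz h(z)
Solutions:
 -sqrt(2)*Integral(1/(log(_y) + log(2)), (_y, h(z)))/2 = C1 - z


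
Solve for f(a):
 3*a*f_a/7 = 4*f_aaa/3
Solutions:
 f(a) = C1 + Integral(C2*airyai(3^(2/3)*98^(1/3)*a/14) + C3*airybi(3^(2/3)*98^(1/3)*a/14), a)


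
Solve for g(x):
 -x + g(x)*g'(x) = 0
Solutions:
 g(x) = -sqrt(C1 + x^2)
 g(x) = sqrt(C1 + x^2)


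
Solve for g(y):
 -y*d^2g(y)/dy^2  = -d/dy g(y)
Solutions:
 g(y) = C1 + C2*y^2


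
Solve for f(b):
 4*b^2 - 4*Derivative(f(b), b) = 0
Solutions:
 f(b) = C1 + b^3/3


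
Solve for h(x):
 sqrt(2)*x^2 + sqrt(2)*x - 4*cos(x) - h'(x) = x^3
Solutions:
 h(x) = C1 - x^4/4 + sqrt(2)*x^3/3 + sqrt(2)*x^2/2 - 4*sin(x)


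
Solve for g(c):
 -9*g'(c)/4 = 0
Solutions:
 g(c) = C1


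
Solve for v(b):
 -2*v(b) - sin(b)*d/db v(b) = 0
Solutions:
 v(b) = C1*(cos(b) + 1)/(cos(b) - 1)


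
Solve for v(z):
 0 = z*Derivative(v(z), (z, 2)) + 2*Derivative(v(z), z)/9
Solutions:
 v(z) = C1 + C2*z^(7/9)


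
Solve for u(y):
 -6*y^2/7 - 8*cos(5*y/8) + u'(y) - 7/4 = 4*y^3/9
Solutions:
 u(y) = C1 + y^4/9 + 2*y^3/7 + 7*y/4 + 64*sin(5*y/8)/5


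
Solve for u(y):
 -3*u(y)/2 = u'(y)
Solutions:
 u(y) = C1*exp(-3*y/2)


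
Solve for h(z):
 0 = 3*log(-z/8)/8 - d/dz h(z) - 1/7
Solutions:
 h(z) = C1 + 3*z*log(-z)/8 + z*(-63*log(2) - 29)/56


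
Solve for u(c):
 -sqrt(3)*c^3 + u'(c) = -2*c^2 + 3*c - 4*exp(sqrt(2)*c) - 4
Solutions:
 u(c) = C1 + sqrt(3)*c^4/4 - 2*c^3/3 + 3*c^2/2 - 4*c - 2*sqrt(2)*exp(sqrt(2)*c)


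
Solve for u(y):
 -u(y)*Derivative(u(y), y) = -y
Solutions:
 u(y) = -sqrt(C1 + y^2)
 u(y) = sqrt(C1 + y^2)


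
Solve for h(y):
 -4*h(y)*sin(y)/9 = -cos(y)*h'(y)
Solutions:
 h(y) = C1/cos(y)^(4/9)


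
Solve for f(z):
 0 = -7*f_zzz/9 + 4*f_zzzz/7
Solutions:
 f(z) = C1 + C2*z + C3*z^2 + C4*exp(49*z/36)


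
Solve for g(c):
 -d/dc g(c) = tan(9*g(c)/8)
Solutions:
 g(c) = -8*asin(C1*exp(-9*c/8))/9 + 8*pi/9
 g(c) = 8*asin(C1*exp(-9*c/8))/9


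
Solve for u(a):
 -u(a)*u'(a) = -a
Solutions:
 u(a) = -sqrt(C1 + a^2)
 u(a) = sqrt(C1 + a^2)


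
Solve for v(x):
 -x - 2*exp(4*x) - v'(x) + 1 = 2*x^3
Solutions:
 v(x) = C1 - x^4/2 - x^2/2 + x - exp(4*x)/2


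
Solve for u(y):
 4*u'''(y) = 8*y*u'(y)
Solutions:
 u(y) = C1 + Integral(C2*airyai(2^(1/3)*y) + C3*airybi(2^(1/3)*y), y)


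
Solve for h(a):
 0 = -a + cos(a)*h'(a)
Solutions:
 h(a) = C1 + Integral(a/cos(a), a)


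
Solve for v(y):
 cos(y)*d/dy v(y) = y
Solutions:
 v(y) = C1 + Integral(y/cos(y), y)


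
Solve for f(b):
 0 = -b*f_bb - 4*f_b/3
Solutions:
 f(b) = C1 + C2/b^(1/3)


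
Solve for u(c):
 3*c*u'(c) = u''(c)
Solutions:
 u(c) = C1 + C2*erfi(sqrt(6)*c/2)


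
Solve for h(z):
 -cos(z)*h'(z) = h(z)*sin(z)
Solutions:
 h(z) = C1*cos(z)


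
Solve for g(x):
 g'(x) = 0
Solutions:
 g(x) = C1


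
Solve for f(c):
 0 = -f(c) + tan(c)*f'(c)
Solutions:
 f(c) = C1*sin(c)


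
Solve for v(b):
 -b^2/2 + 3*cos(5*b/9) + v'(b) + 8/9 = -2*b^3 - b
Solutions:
 v(b) = C1 - b^4/2 + b^3/6 - b^2/2 - 8*b/9 - 27*sin(5*b/9)/5


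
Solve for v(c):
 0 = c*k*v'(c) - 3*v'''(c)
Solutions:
 v(c) = C1 + Integral(C2*airyai(3^(2/3)*c*k^(1/3)/3) + C3*airybi(3^(2/3)*c*k^(1/3)/3), c)


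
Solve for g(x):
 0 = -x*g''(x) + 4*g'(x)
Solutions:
 g(x) = C1 + C2*x^5


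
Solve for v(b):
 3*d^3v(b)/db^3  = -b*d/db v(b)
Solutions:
 v(b) = C1 + Integral(C2*airyai(-3^(2/3)*b/3) + C3*airybi(-3^(2/3)*b/3), b)


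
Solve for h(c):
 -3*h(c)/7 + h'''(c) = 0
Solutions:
 h(c) = C3*exp(3^(1/3)*7^(2/3)*c/7) + (C1*sin(3^(5/6)*7^(2/3)*c/14) + C2*cos(3^(5/6)*7^(2/3)*c/14))*exp(-3^(1/3)*7^(2/3)*c/14)


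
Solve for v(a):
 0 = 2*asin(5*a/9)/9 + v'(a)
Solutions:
 v(a) = C1 - 2*a*asin(5*a/9)/9 - 2*sqrt(81 - 25*a^2)/45


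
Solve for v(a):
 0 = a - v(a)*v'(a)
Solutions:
 v(a) = -sqrt(C1 + a^2)
 v(a) = sqrt(C1 + a^2)


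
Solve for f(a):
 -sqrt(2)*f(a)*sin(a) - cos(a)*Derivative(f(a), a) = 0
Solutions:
 f(a) = C1*cos(a)^(sqrt(2))


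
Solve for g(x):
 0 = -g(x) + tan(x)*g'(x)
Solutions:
 g(x) = C1*sin(x)


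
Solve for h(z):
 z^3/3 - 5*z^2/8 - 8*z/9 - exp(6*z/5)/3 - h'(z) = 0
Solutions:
 h(z) = C1 + z^4/12 - 5*z^3/24 - 4*z^2/9 - 5*exp(6*z/5)/18


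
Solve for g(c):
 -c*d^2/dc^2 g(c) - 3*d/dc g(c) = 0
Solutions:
 g(c) = C1 + C2/c^2


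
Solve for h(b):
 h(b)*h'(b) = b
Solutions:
 h(b) = -sqrt(C1 + b^2)
 h(b) = sqrt(C1 + b^2)


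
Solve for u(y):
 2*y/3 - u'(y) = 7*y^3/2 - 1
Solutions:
 u(y) = C1 - 7*y^4/8 + y^2/3 + y


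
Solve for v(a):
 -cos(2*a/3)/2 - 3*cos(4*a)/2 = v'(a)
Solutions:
 v(a) = C1 - 3*sin(2*a/3)/4 - 3*sin(4*a)/8


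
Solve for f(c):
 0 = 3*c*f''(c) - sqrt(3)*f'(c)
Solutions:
 f(c) = C1 + C2*c^(sqrt(3)/3 + 1)


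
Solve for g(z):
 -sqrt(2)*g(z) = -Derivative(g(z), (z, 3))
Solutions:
 g(z) = C3*exp(2^(1/6)*z) + (C1*sin(2^(1/6)*sqrt(3)*z/2) + C2*cos(2^(1/6)*sqrt(3)*z/2))*exp(-2^(1/6)*z/2)


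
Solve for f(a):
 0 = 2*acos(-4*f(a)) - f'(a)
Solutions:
 Integral(1/acos(-4*_y), (_y, f(a))) = C1 + 2*a


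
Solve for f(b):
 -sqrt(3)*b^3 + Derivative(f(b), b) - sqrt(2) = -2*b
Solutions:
 f(b) = C1 + sqrt(3)*b^4/4 - b^2 + sqrt(2)*b


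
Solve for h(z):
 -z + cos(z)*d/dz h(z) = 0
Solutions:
 h(z) = C1 + Integral(z/cos(z), z)


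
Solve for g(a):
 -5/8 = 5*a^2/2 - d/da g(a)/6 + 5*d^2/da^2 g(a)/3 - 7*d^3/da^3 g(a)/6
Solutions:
 g(a) = C1 + C2*exp(a*(5 - 3*sqrt(2))/7) + C3*exp(a*(3*sqrt(2) + 5)/7) + 5*a^3 + 150*a^2 + 11175*a/4


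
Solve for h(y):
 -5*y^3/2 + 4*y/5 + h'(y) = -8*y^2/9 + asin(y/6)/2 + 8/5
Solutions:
 h(y) = C1 + 5*y^4/8 - 8*y^3/27 - 2*y^2/5 + y*asin(y/6)/2 + 8*y/5 + sqrt(36 - y^2)/2


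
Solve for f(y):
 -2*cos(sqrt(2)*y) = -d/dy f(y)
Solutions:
 f(y) = C1 + sqrt(2)*sin(sqrt(2)*y)


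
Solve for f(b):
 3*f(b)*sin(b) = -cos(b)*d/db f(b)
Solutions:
 f(b) = C1*cos(b)^3


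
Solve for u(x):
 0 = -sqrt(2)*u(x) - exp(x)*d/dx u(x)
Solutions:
 u(x) = C1*exp(sqrt(2)*exp(-x))


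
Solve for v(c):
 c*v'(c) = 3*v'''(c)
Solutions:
 v(c) = C1 + Integral(C2*airyai(3^(2/3)*c/3) + C3*airybi(3^(2/3)*c/3), c)


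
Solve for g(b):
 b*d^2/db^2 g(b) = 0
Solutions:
 g(b) = C1 + C2*b


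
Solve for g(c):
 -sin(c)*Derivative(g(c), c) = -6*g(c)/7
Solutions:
 g(c) = C1*(cos(c) - 1)^(3/7)/(cos(c) + 1)^(3/7)


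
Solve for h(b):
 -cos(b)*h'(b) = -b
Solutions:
 h(b) = C1 + Integral(b/cos(b), b)


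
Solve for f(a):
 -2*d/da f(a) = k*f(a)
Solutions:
 f(a) = C1*exp(-a*k/2)


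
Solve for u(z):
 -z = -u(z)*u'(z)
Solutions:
 u(z) = -sqrt(C1 + z^2)
 u(z) = sqrt(C1 + z^2)


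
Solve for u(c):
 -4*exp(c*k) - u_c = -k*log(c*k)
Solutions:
 u(c) = C1 + c*k*log(c*k) - c*k + Piecewise((-4*exp(c*k)/k, Ne(k, 0)), (-4*c, True))


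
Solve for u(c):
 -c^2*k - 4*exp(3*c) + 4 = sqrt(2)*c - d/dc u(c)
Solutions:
 u(c) = C1 + c^3*k/3 + sqrt(2)*c^2/2 - 4*c + 4*exp(3*c)/3


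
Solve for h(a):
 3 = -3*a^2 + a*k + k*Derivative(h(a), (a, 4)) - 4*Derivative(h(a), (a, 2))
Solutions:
 h(a) = C1 + C2*a + C3*exp(-2*a*sqrt(1/k)) + C4*exp(2*a*sqrt(1/k)) - a^4/16 + a^3*k/24 + 3*a^2*(-k - 2)/16


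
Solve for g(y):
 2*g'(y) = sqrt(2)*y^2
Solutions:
 g(y) = C1 + sqrt(2)*y^3/6


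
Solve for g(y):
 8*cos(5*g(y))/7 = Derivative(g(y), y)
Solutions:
 -8*y/7 - log(sin(5*g(y)) - 1)/10 + log(sin(5*g(y)) + 1)/10 = C1


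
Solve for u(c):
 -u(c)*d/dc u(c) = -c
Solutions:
 u(c) = -sqrt(C1 + c^2)
 u(c) = sqrt(C1 + c^2)


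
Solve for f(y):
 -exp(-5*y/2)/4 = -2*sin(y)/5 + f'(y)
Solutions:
 f(y) = C1 - 2*cos(y)/5 + exp(-5*y/2)/10


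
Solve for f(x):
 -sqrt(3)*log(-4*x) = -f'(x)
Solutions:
 f(x) = C1 + sqrt(3)*x*log(-x) + sqrt(3)*x*(-1 + 2*log(2))


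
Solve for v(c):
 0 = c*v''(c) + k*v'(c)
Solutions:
 v(c) = C1 + c^(1 - re(k))*(C2*sin(log(c)*Abs(im(k))) + C3*cos(log(c)*im(k)))


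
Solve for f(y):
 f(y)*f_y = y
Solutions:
 f(y) = -sqrt(C1 + y^2)
 f(y) = sqrt(C1 + y^2)


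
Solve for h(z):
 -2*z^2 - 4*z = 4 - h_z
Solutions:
 h(z) = C1 + 2*z^3/3 + 2*z^2 + 4*z


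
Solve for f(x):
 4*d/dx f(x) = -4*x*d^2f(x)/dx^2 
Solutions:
 f(x) = C1 + C2*log(x)


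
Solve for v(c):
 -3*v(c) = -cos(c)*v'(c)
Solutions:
 v(c) = C1*(sin(c) + 1)^(3/2)/(sin(c) - 1)^(3/2)


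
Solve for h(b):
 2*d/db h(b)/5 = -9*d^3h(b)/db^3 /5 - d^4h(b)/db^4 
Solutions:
 h(b) = C1 + C2*exp(b*(-6 + 9/(5*sqrt(79) + 52)^(1/3) + (5*sqrt(79) + 52)^(1/3))/10)*sin(sqrt(3)*b*(-(5*sqrt(79) + 52)^(1/3) + 9/(5*sqrt(79) + 52)^(1/3))/10) + C3*exp(b*(-6 + 9/(5*sqrt(79) + 52)^(1/3) + (5*sqrt(79) + 52)^(1/3))/10)*cos(sqrt(3)*b*(-(5*sqrt(79) + 52)^(1/3) + 9/(5*sqrt(79) + 52)^(1/3))/10) + C4*exp(-b*(9/(5*sqrt(79) + 52)^(1/3) + 3 + (5*sqrt(79) + 52)^(1/3))/5)


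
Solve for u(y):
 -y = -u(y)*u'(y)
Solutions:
 u(y) = -sqrt(C1 + y^2)
 u(y) = sqrt(C1 + y^2)


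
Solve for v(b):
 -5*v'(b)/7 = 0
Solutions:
 v(b) = C1


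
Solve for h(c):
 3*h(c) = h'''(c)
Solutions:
 h(c) = C3*exp(3^(1/3)*c) + (C1*sin(3^(5/6)*c/2) + C2*cos(3^(5/6)*c/2))*exp(-3^(1/3)*c/2)


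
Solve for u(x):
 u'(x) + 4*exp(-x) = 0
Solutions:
 u(x) = C1 + 4*exp(-x)


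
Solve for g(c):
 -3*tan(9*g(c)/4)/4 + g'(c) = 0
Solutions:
 g(c) = -4*asin(C1*exp(27*c/16))/9 + 4*pi/9
 g(c) = 4*asin(C1*exp(27*c/16))/9


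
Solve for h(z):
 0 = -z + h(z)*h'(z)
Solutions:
 h(z) = -sqrt(C1 + z^2)
 h(z) = sqrt(C1 + z^2)


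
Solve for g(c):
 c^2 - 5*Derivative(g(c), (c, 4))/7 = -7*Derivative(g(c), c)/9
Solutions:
 g(c) = C1 + C4*exp(7^(2/3)*75^(1/3)*c/15) - 3*c^3/7 + (C2*sin(3^(5/6)*35^(2/3)*c/30) + C3*cos(3^(5/6)*35^(2/3)*c/30))*exp(-7^(2/3)*75^(1/3)*c/30)


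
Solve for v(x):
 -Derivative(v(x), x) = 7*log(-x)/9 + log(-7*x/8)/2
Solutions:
 v(x) = C1 - 23*x*log(-x)/18 + x*(-9*log(7) + 27*log(2) + 23)/18


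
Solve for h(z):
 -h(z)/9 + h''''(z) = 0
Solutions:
 h(z) = C1*exp(-sqrt(3)*z/3) + C2*exp(sqrt(3)*z/3) + C3*sin(sqrt(3)*z/3) + C4*cos(sqrt(3)*z/3)


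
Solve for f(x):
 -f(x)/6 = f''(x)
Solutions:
 f(x) = C1*sin(sqrt(6)*x/6) + C2*cos(sqrt(6)*x/6)


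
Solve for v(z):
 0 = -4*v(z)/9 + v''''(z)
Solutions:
 v(z) = C1*exp(-sqrt(6)*z/3) + C2*exp(sqrt(6)*z/3) + C3*sin(sqrt(6)*z/3) + C4*cos(sqrt(6)*z/3)


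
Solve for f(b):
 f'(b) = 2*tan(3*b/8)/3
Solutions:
 f(b) = C1 - 16*log(cos(3*b/8))/9


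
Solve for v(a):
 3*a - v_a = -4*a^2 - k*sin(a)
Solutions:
 v(a) = C1 + 4*a^3/3 + 3*a^2/2 - k*cos(a)


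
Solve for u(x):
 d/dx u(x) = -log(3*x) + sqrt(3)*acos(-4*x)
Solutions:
 u(x) = C1 - x*log(x) - x*log(3) + x + sqrt(3)*(x*acos(-4*x) + sqrt(1 - 16*x^2)/4)


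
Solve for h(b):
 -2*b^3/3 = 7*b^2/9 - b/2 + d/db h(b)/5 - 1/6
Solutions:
 h(b) = C1 - 5*b^4/6 - 35*b^3/27 + 5*b^2/4 + 5*b/6


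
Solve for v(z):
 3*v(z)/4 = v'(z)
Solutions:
 v(z) = C1*exp(3*z/4)


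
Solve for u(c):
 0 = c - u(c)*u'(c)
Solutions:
 u(c) = -sqrt(C1 + c^2)
 u(c) = sqrt(C1 + c^2)


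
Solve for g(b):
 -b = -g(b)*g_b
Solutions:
 g(b) = -sqrt(C1 + b^2)
 g(b) = sqrt(C1 + b^2)


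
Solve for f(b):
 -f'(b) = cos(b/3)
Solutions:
 f(b) = C1 - 3*sin(b/3)


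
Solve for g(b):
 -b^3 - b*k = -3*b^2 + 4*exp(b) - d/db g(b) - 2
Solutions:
 g(b) = C1 + b^4/4 - b^3 + b^2*k/2 - 2*b + 4*exp(b)


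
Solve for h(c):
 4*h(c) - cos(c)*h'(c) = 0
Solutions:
 h(c) = C1*(sin(c)^2 + 2*sin(c) + 1)/(sin(c)^2 - 2*sin(c) + 1)


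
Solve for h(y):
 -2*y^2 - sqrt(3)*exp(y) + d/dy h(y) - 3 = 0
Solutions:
 h(y) = C1 + 2*y^3/3 + 3*y + sqrt(3)*exp(y)


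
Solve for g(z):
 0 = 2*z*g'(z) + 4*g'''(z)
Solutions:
 g(z) = C1 + Integral(C2*airyai(-2^(2/3)*z/2) + C3*airybi(-2^(2/3)*z/2), z)


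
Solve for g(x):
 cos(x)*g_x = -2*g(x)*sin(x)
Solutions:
 g(x) = C1*cos(x)^2


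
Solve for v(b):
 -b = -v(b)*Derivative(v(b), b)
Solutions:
 v(b) = -sqrt(C1 + b^2)
 v(b) = sqrt(C1 + b^2)


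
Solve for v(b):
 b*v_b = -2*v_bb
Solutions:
 v(b) = C1 + C2*erf(b/2)


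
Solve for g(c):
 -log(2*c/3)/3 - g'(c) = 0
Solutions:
 g(c) = C1 - c*log(c)/3 - c*log(2)/3 + c/3 + c*log(3)/3


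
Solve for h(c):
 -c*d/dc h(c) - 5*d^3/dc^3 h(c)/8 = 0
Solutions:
 h(c) = C1 + Integral(C2*airyai(-2*5^(2/3)*c/5) + C3*airybi(-2*5^(2/3)*c/5), c)


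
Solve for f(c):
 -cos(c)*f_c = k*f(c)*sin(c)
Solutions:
 f(c) = C1*exp(k*log(cos(c)))


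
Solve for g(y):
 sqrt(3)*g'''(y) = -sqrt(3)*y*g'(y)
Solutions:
 g(y) = C1 + Integral(C2*airyai(-y) + C3*airybi(-y), y)


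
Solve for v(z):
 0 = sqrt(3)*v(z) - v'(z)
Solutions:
 v(z) = C1*exp(sqrt(3)*z)


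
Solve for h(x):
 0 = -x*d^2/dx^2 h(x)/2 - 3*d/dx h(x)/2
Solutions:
 h(x) = C1 + C2/x^2


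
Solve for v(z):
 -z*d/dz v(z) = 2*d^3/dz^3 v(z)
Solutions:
 v(z) = C1 + Integral(C2*airyai(-2^(2/3)*z/2) + C3*airybi(-2^(2/3)*z/2), z)


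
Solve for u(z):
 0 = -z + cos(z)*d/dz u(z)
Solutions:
 u(z) = C1 + Integral(z/cos(z), z)


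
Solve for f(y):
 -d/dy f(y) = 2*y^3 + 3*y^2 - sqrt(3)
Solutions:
 f(y) = C1 - y^4/2 - y^3 + sqrt(3)*y


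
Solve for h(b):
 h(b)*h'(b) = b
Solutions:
 h(b) = -sqrt(C1 + b^2)
 h(b) = sqrt(C1 + b^2)


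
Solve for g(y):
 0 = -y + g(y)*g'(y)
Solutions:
 g(y) = -sqrt(C1 + y^2)
 g(y) = sqrt(C1 + y^2)


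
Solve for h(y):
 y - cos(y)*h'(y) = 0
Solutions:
 h(y) = C1 + Integral(y/cos(y), y)


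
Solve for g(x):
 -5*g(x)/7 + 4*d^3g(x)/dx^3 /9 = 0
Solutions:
 g(x) = C3*exp(4410^(1/3)*x/14) + (C1*sin(3*3^(1/6)*490^(1/3)*x/28) + C2*cos(3*3^(1/6)*490^(1/3)*x/28))*exp(-4410^(1/3)*x/28)


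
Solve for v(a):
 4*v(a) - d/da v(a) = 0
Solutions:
 v(a) = C1*exp(4*a)


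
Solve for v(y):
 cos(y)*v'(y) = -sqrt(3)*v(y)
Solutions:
 v(y) = C1*(sin(y) - 1)^(sqrt(3)/2)/(sin(y) + 1)^(sqrt(3)/2)


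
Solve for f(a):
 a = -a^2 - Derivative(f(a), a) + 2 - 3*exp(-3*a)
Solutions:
 f(a) = C1 - a^3/3 - a^2/2 + 2*a + exp(-3*a)


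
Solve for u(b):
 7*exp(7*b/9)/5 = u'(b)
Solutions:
 u(b) = C1 + 9*exp(7*b/9)/5


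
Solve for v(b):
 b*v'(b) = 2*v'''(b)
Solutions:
 v(b) = C1 + Integral(C2*airyai(2^(2/3)*b/2) + C3*airybi(2^(2/3)*b/2), b)


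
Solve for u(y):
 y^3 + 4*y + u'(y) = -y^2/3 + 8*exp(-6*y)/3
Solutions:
 u(y) = C1 - y^4/4 - y^3/9 - 2*y^2 - 4*exp(-6*y)/9


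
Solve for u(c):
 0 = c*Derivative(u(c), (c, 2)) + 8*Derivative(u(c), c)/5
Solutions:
 u(c) = C1 + C2/c^(3/5)


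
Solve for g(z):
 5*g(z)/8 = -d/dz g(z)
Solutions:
 g(z) = C1*exp(-5*z/8)


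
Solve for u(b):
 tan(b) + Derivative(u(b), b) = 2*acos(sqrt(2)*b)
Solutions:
 u(b) = C1 + 2*b*acos(sqrt(2)*b) - sqrt(2)*sqrt(1 - 2*b^2) + log(cos(b))


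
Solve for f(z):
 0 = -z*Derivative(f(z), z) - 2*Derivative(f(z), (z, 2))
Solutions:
 f(z) = C1 + C2*erf(z/2)


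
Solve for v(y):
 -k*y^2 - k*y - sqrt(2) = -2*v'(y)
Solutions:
 v(y) = C1 + k*y^3/6 + k*y^2/4 + sqrt(2)*y/2


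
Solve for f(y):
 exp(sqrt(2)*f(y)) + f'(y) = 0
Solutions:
 f(y) = sqrt(2)*(2*log(1/(C1 + y)) - log(2))/4


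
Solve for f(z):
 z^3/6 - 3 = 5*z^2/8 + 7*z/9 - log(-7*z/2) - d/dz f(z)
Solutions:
 f(z) = C1 - z^4/24 + 5*z^3/24 + 7*z^2/18 - z*log(-z) + z*(-log(7) + log(2) + 4)


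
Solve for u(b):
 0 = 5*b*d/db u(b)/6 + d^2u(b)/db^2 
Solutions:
 u(b) = C1 + C2*erf(sqrt(15)*b/6)


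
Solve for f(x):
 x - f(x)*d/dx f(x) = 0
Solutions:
 f(x) = -sqrt(C1 + x^2)
 f(x) = sqrt(C1 + x^2)


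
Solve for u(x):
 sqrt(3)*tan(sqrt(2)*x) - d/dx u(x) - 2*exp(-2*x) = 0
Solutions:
 u(x) = C1 + sqrt(6)*log(tan(sqrt(2)*x)^2 + 1)/4 + exp(-2*x)


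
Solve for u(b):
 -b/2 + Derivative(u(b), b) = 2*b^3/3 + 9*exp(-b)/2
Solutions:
 u(b) = C1 + b^4/6 + b^2/4 - 9*exp(-b)/2


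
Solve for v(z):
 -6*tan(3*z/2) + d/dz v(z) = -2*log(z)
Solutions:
 v(z) = C1 - 2*z*log(z) + 2*z - 4*log(cos(3*z/2))


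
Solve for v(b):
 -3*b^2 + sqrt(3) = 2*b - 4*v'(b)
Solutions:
 v(b) = C1 + b^3/4 + b^2/4 - sqrt(3)*b/4


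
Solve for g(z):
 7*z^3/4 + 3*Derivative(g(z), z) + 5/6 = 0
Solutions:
 g(z) = C1 - 7*z^4/48 - 5*z/18


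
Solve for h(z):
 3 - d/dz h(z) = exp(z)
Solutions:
 h(z) = C1 + 3*z - exp(z)


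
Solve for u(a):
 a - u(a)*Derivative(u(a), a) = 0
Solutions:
 u(a) = -sqrt(C1 + a^2)
 u(a) = sqrt(C1 + a^2)


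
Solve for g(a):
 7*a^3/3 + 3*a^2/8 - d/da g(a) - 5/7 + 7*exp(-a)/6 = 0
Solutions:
 g(a) = C1 + 7*a^4/12 + a^3/8 - 5*a/7 - 7*exp(-a)/6


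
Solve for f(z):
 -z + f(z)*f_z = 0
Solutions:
 f(z) = -sqrt(C1 + z^2)
 f(z) = sqrt(C1 + z^2)


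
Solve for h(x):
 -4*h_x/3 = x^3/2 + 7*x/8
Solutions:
 h(x) = C1 - 3*x^4/32 - 21*x^2/64


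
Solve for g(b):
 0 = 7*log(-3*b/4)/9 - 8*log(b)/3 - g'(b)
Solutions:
 g(b) = C1 - 17*b*log(b)/9 + b*(-14*log(2) + 7*log(3) + 17 + 7*I*pi)/9


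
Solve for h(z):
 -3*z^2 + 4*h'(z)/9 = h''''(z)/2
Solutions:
 h(z) = C1 + C4*exp(2*3^(1/3)*z/3) + 9*z^3/4 + (C2*sin(3^(5/6)*z/3) + C3*cos(3^(5/6)*z/3))*exp(-3^(1/3)*z/3)


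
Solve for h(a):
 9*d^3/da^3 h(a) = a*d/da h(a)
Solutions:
 h(a) = C1 + Integral(C2*airyai(3^(1/3)*a/3) + C3*airybi(3^(1/3)*a/3), a)


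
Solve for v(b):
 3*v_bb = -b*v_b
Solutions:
 v(b) = C1 + C2*erf(sqrt(6)*b/6)


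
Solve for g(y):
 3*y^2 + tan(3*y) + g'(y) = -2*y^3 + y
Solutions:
 g(y) = C1 - y^4/2 - y^3 + y^2/2 + log(cos(3*y))/3


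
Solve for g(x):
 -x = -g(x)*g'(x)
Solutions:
 g(x) = -sqrt(C1 + x^2)
 g(x) = sqrt(C1 + x^2)


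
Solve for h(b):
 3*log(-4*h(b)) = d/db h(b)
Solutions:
 -Integral(1/(log(-_y) + 2*log(2)), (_y, h(b)))/3 = C1 - b


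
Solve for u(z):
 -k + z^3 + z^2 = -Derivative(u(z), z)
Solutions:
 u(z) = C1 + k*z - z^4/4 - z^3/3


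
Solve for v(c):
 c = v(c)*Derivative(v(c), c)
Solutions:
 v(c) = -sqrt(C1 + c^2)
 v(c) = sqrt(C1 + c^2)


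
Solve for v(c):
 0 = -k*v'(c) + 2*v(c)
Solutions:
 v(c) = C1*exp(2*c/k)


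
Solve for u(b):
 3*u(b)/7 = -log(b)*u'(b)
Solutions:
 u(b) = C1*exp(-3*li(b)/7)


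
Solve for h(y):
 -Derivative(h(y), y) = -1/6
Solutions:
 h(y) = C1 + y/6


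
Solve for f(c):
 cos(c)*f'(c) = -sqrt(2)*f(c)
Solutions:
 f(c) = C1*(sin(c) - 1)^(sqrt(2)/2)/(sin(c) + 1)^(sqrt(2)/2)


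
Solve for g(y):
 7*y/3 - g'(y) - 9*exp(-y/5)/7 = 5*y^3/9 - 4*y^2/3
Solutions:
 g(y) = C1 - 5*y^4/36 + 4*y^3/9 + 7*y^2/6 + 45*exp(-y/5)/7


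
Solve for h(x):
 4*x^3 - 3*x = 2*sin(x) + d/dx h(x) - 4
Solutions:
 h(x) = C1 + x^4 - 3*x^2/2 + 4*x + 2*cos(x)


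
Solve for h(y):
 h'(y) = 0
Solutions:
 h(y) = C1


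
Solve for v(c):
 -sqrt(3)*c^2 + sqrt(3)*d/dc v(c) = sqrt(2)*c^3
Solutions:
 v(c) = C1 + sqrt(6)*c^4/12 + c^3/3


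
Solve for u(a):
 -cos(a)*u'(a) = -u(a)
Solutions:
 u(a) = C1*sqrt(sin(a) + 1)/sqrt(sin(a) - 1)


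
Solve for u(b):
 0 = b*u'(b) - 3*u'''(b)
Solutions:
 u(b) = C1 + Integral(C2*airyai(3^(2/3)*b/3) + C3*airybi(3^(2/3)*b/3), b)


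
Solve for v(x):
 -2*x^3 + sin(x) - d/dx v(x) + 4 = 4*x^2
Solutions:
 v(x) = C1 - x^4/2 - 4*x^3/3 + 4*x - cos(x)


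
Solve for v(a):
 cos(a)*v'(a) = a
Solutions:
 v(a) = C1 + Integral(a/cos(a), a)


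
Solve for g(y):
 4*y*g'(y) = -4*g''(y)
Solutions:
 g(y) = C1 + C2*erf(sqrt(2)*y/2)


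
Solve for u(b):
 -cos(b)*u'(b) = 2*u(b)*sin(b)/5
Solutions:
 u(b) = C1*cos(b)^(2/5)


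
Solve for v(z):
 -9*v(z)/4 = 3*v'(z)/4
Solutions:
 v(z) = C1*exp(-3*z)


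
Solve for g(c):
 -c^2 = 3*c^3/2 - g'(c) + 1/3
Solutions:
 g(c) = C1 + 3*c^4/8 + c^3/3 + c/3


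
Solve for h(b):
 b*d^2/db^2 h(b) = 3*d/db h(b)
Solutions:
 h(b) = C1 + C2*b^4


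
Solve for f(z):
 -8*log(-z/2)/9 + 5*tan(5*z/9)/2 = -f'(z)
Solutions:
 f(z) = C1 + 8*z*log(-z)/9 - 8*z/9 - 8*z*log(2)/9 + 9*log(cos(5*z/9))/2


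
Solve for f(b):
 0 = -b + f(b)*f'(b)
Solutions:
 f(b) = -sqrt(C1 + b^2)
 f(b) = sqrt(C1 + b^2)


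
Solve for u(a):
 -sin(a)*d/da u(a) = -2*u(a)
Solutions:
 u(a) = C1*(cos(a) - 1)/(cos(a) + 1)


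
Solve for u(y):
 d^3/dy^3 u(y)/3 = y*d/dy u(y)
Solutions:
 u(y) = C1 + Integral(C2*airyai(3^(1/3)*y) + C3*airybi(3^(1/3)*y), y)


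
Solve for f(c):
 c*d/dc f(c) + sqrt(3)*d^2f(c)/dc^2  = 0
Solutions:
 f(c) = C1 + C2*erf(sqrt(2)*3^(3/4)*c/6)


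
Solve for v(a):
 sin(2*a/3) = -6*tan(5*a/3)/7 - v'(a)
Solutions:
 v(a) = C1 + 18*log(cos(5*a/3))/35 + 3*cos(2*a/3)/2


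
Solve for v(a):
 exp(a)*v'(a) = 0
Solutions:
 v(a) = C1


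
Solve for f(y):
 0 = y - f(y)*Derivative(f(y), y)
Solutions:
 f(y) = -sqrt(C1 + y^2)
 f(y) = sqrt(C1 + y^2)


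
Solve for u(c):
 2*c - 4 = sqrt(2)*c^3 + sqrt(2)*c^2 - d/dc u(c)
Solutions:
 u(c) = C1 + sqrt(2)*c^4/4 + sqrt(2)*c^3/3 - c^2 + 4*c


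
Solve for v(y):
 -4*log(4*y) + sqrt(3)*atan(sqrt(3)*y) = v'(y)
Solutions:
 v(y) = C1 - 4*y*log(y) - 8*y*log(2) + 4*y + sqrt(3)*(y*atan(sqrt(3)*y) - sqrt(3)*log(3*y^2 + 1)/6)


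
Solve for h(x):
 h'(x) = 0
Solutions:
 h(x) = C1


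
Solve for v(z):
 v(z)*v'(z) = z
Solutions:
 v(z) = -sqrt(C1 + z^2)
 v(z) = sqrt(C1 + z^2)


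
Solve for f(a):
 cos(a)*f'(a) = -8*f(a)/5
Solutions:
 f(a) = C1*(sin(a) - 1)^(4/5)/(sin(a) + 1)^(4/5)


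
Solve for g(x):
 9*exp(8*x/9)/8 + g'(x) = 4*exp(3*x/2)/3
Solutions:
 g(x) = C1 - 81*exp(8*x/9)/64 + 8*exp(3*x/2)/9


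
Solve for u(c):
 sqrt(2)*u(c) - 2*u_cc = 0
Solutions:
 u(c) = C1*exp(-2^(3/4)*c/2) + C2*exp(2^(3/4)*c/2)


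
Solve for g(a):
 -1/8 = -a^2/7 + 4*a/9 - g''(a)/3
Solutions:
 g(a) = C1 + C2*a - a^4/28 + 2*a^3/9 + 3*a^2/16


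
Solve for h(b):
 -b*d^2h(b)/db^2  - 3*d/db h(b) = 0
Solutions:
 h(b) = C1 + C2/b^2


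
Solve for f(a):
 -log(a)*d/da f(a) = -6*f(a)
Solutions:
 f(a) = C1*exp(6*li(a))


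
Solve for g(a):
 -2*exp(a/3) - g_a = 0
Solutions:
 g(a) = C1 - 6*exp(a/3)


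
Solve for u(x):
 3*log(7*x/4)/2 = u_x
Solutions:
 u(x) = C1 + 3*x*log(x)/2 - 3*x*log(2) - 3*x/2 + 3*x*log(7)/2


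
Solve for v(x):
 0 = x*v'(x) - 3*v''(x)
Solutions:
 v(x) = C1 + C2*erfi(sqrt(6)*x/6)


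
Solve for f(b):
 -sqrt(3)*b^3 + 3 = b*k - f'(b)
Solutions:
 f(b) = C1 + sqrt(3)*b^4/4 + b^2*k/2 - 3*b


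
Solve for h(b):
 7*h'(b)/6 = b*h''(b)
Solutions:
 h(b) = C1 + C2*b^(13/6)


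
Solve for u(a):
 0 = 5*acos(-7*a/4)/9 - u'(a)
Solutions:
 u(a) = C1 + 5*a*acos(-7*a/4)/9 + 5*sqrt(16 - 49*a^2)/63


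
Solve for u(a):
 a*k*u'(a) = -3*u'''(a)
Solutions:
 u(a) = C1 + Integral(C2*airyai(3^(2/3)*a*(-k)^(1/3)/3) + C3*airybi(3^(2/3)*a*(-k)^(1/3)/3), a)


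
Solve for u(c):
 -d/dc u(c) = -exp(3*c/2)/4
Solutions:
 u(c) = C1 + exp(3*c/2)/6


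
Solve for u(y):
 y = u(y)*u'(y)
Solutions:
 u(y) = -sqrt(C1 + y^2)
 u(y) = sqrt(C1 + y^2)


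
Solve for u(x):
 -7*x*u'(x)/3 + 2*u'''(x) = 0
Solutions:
 u(x) = C1 + Integral(C2*airyai(6^(2/3)*7^(1/3)*x/6) + C3*airybi(6^(2/3)*7^(1/3)*x/6), x)


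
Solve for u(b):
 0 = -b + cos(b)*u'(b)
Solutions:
 u(b) = C1 + Integral(b/cos(b), b)


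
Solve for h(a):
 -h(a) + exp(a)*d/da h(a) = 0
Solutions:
 h(a) = C1*exp(-exp(-a))


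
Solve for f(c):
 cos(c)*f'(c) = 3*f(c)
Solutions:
 f(c) = C1*(sin(c) + 1)^(3/2)/(sin(c) - 1)^(3/2)


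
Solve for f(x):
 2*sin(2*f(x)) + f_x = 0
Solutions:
 f(x) = pi - acos((-C1 - exp(8*x))/(C1 - exp(8*x)))/2
 f(x) = acos((-C1 - exp(8*x))/(C1 - exp(8*x)))/2


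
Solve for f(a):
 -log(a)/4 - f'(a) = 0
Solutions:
 f(a) = C1 - a*log(a)/4 + a/4


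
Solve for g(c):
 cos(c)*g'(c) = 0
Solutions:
 g(c) = C1


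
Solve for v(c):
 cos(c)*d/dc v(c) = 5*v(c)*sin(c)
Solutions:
 v(c) = C1/cos(c)^5


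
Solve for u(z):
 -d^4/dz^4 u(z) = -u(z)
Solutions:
 u(z) = C1*exp(-z) + C2*exp(z) + C3*sin(z) + C4*cos(z)
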